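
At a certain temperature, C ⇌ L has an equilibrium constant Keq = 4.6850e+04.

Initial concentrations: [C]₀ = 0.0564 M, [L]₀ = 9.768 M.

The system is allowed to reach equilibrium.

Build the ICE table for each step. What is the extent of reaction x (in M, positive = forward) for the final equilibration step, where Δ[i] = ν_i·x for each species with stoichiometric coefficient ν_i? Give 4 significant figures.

Q₀ = 173.2 vs Keq = 4.6850e+04 ⇒ Q<K, forward
Step 1:
                  C         L
  init       0.0564     9.768
  Δ        -0.05619   0.05619
  eq      2.0969e-04     9.824
  solve Keq expr → x = 0.05619; check Q = 4.6850e+04

x = 0.05619 M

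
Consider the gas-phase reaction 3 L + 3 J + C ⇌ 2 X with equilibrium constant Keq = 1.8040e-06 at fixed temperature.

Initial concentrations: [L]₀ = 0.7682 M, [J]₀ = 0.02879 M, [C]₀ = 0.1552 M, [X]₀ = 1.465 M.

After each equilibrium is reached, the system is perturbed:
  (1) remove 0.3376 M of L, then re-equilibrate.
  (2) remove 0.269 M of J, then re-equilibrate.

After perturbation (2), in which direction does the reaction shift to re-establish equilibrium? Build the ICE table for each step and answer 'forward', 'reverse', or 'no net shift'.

Q₀ = 1.2783e+06 vs Keq = 1.8040e-06 ⇒ Q>K, reverse
Step 1:
                  L         J         C         X
  init       0.7682   0.02879    0.1552     1.465
  Δ           2.167     2.167    0.7222    -1.444
  eq          2.935     2.195    0.8774   0.02058
  solve Keq expr → x = -0.7222; check Q = 1.8040e-06
Then remove 0.3376 M of L.
Step 2:
                  L         J         C         X
  init        2.597     2.195    0.8774   0.02058
  Δ        0.004983  0.004983  0.001661 -0.003322
  eq          2.602       2.2    0.8791   0.01725
  solve Keq expr → x = -0.001661; check Q = 1.8040e-06
Then remove 0.269 M of J.
Step 3:
                  L         J         C         X
  init        2.602     1.931    0.8791   0.01725
  Δ        0.004451  0.004451  0.001484 -0.002968
  eq          2.607     1.936    0.8806   0.01429
  solve Keq expr → x = -0.001484; check Q = 1.8040e-06

Direction: reverse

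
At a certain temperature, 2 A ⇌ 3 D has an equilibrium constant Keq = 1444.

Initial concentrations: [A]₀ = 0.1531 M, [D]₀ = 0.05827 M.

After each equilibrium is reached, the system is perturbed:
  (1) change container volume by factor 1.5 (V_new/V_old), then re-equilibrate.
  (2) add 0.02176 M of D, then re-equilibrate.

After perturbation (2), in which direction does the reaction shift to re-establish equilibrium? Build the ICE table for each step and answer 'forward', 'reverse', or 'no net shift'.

Direction: reverse

Q₀ = 0.008441 vs Keq = 1444 ⇒ Q<K, forward
Step 1:
                    A           D
  Initial      0.1531     0.05827
  Change      -0.1492      0.2237
  Equil      0.003941       0.282
  solve Keq expr → x = 0.07458; check Q = 1444
Then change container volume by factor 1.5 (V_new/V_old).
Step 2:
                    A           D
  Initial    0.002627       0.188
  Change  -4.7005e-04  7.0507e-04
  Equil      0.002157      0.1887
  solve Keq expr → x = 2.3502e-04; check Q = 1444
Then add 0.02176 M of D.
Step 3:
                    A           D
  Initial    0.002157      0.2105
  Change   3.7355e-04 -5.6033e-04
  Equil      0.002531      0.2099
  solve Keq expr → x = -1.8678e-04; check Q = 1444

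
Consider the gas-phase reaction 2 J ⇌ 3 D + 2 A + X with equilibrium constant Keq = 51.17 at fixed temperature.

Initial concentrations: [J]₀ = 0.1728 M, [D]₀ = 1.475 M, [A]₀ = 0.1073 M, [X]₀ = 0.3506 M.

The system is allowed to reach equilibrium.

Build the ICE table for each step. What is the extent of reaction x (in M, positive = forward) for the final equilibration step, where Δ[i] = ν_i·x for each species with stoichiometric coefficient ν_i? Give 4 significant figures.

x = 0.06369 M

Q₀ = 0.4338 vs Keq = 51.17 ⇒ Q<K, forward
Step 1:
                  J         D         A         X
  init       0.1728     1.475    0.1073    0.3506
  Δ         -0.1274    0.1911    0.1274   0.06369
  eq        0.04541     1.666    0.2347    0.4143
  solve Keq expr → x = 0.06369; check Q = 51.17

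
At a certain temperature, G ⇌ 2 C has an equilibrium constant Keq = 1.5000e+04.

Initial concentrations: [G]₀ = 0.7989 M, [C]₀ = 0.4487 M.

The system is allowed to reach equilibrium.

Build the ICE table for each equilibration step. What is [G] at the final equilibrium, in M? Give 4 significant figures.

Q₀ = 0.252 vs Keq = 1.5000e+04 ⇒ Q<K, forward
Step 1:
                    G           C
  Initial      0.7989      0.4487
  Change      -0.7986       1.597
  Equil    2.7906e-04       2.046
  solve Keq expr → x = 0.7986; check Q = 1.5000e+04

[G]_eq = 2.7906e-04 M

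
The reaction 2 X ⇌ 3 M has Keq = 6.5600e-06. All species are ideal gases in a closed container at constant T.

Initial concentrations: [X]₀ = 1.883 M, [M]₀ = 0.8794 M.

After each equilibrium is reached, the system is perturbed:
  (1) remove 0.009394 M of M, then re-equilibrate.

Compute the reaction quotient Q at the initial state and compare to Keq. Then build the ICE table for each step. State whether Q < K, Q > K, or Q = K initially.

Q₀ = 0.1918; Q > K (proceeds reverse)

Q₀ = 0.1918 vs Keq = 6.5600e-06 ⇒ Q>K, reverse
Step 1:
                   X          M
  I            1.883     0.8794
  C           0.5636    -0.8454
  E            2.447    0.03399
  solve Keq expr → x = -0.2818; check Q = 6.5600e-06
Then remove 0.009394 M of M.
Step 2:
                   X          M
  I            2.447     0.0246
  C        -0.006224   0.009336
  E             2.44    0.03393
  solve Keq expr → x = 0.003112; check Q = 6.5600e-06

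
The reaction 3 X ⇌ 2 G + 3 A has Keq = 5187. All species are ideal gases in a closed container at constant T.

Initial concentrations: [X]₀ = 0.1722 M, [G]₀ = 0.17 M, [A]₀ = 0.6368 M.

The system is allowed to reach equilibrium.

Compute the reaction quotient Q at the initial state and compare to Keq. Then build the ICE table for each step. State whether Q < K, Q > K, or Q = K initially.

Q₀ = 1.462; Q < K (proceeds forward)

Q₀ = 1.462 vs Keq = 5187 ⇒ Q<K, forward
Step 1:
                    X           G           A
  I            0.1722        0.17      0.6368
  C            -0.153       0.102       0.153
  E           0.01916       0.272      0.7898
  solve Keq expr → x = 0.05101; check Q = 5187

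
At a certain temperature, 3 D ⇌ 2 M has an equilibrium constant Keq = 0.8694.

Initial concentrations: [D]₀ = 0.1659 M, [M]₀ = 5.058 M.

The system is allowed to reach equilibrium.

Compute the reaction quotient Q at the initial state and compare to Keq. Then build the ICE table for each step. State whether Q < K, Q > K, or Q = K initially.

Q₀ = 5603 vs Keq = 0.8694 ⇒ Q>K, reverse
Step 1:
                    D           M
  init         0.1659       5.058
  Δ              2.27      -1.513
  eq            2.436       3.545
  solve Keq expr → x = -0.7566; check Q = 0.8694

Q₀ = 5603; Q > K (proceeds reverse)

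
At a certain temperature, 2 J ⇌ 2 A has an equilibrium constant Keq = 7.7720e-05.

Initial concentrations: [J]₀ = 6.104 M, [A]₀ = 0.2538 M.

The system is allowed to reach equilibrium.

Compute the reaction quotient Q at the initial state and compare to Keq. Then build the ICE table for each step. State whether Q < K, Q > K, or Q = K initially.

Q₀ = 0.001729; Q > K (proceeds reverse)

Q₀ = 0.001729 vs Keq = 7.7720e-05 ⇒ Q>K, reverse
Step 1:
                   J          A
  init         6.104     0.2538
  Δ           0.1982    -0.1982
  eq           6.302    0.05556
  solve Keq expr → x = -0.09912; check Q = 7.7720e-05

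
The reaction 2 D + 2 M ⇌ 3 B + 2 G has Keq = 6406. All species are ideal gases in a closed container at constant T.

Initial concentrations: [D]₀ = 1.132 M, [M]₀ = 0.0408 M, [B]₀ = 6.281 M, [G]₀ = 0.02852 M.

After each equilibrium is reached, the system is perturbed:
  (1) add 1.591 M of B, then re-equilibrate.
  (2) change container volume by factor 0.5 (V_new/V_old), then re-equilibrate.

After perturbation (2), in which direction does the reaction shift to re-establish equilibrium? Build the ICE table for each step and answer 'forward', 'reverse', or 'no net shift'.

Q₀ = 94.49 vs Keq = 6406 ⇒ Q<K, forward
Step 1:
                  D         M         B         G
  Initial     1.132    0.0408     6.281   0.02852
  Change    -0.0302   -0.0302   0.04531    0.0302
  Equil       1.102    0.0106     6.326   0.05872
  solve Keq expr → x = 0.0151; check Q = 6406
Then add 1.591 M of B.
Step 2:
                  D         M         B         G
  Initial     1.102    0.0106     7.917   0.05872
  Change    0.00334   0.00334  -0.00501  -0.00334
  Equil       1.105   0.01394     7.912   0.05538
  solve Keq expr → x = -0.00167; check Q = 6406
Then change container volume by factor 0.5 (V_new/V_old).
Step 3:
                  D         M         B         G
  Initial      2.21   0.02787     15.82    0.1108
  Change   0.008381  0.008381  -0.01257 -0.008381
  Equil       2.219   0.03625     15.81    0.1024
  solve Keq expr → x = -0.004191; check Q = 6406

Direction: reverse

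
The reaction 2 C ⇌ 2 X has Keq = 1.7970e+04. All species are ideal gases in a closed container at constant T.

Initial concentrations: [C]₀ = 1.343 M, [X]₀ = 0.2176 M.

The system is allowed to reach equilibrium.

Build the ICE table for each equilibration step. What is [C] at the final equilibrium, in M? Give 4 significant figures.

[C]_eq = 0.01156 M

Q₀ = 0.02625 vs Keq = 1.7970e+04 ⇒ Q<K, forward
Step 1:
                    C           X
  init          1.343      0.2176
  Δ            -1.331       1.331
  eq          0.01156       1.549
  solve Keq expr → x = 0.6657; check Q = 1.7970e+04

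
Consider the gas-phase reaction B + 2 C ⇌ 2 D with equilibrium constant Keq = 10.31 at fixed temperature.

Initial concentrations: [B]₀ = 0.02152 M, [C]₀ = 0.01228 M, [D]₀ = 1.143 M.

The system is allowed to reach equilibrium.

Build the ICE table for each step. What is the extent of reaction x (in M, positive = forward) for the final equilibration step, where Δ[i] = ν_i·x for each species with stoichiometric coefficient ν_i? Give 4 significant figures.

Q₀ = 4.0258e+05 vs Keq = 10.31 ⇒ Q>K, reverse
Step 1:
                  B         C         D
  I         0.02152   0.01228     1.143
  C          0.2184    0.4368   -0.4368
  E          0.2399    0.4491    0.7062
  solve Keq expr → x = -0.2184; check Q = 10.31

x = -0.2184 M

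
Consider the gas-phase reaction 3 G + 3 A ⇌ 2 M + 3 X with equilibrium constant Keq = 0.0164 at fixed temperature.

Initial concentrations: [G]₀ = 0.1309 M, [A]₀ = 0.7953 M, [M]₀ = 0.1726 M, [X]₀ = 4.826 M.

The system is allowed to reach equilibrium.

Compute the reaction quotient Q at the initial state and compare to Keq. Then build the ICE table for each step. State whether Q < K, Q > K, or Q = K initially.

Q₀ = 2968; Q > K (proceeds reverse)

Q₀ = 2968 vs Keq = 0.0164 ⇒ Q>K, reverse
Step 1:
                   G          A          M          X
  Initial     0.1309     0.7953     0.1726      4.826
  Change      0.2539     0.2539    -0.1692    -0.2539
  Equil       0.3848      1.049    0.00336      4.572
  solve Keq expr → x = -0.08462; check Q = 0.0164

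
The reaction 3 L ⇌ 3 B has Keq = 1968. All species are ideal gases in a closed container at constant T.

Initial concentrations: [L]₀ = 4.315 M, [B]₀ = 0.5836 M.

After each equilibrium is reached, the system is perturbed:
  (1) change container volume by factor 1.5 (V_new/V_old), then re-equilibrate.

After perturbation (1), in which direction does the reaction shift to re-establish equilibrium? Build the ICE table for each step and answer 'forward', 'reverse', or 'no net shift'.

Direction: no net shift

Q₀ = 0.002474 vs Keq = 1968 ⇒ Q<K, forward
Step 1:
                    L           B
  Initial       4.315      0.5836
  Change       -3.953       3.953
  Equil         0.362       4.537
  solve Keq expr → x = 1.318; check Q = 1968
Then change container volume by factor 1.5 (V_new/V_old).
Step 2:
                    L           B
  Initial      0.2413       3.024
  Change            0           0
  Equil        0.2413       3.024
  solve Keq expr → x = 0; check Q = 1968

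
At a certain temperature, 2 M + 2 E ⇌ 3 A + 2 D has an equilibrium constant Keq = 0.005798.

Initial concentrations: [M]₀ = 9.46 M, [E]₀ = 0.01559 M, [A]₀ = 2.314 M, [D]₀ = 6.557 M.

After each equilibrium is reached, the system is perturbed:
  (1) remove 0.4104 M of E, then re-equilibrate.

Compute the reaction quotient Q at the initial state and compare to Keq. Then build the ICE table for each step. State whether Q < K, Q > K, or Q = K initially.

Q₀ = 2.4492e+04 vs Keq = 0.005798 ⇒ Q>K, reverse
Step 1:
                  M         E         A         D
  init         9.46   0.01559     2.314     6.557
  Δ           1.309     1.309    -1.964    -1.309
  eq          10.77     1.325      0.35     5.248
  solve Keq expr → x = -0.6547; check Q = 0.005798
Then remove 0.4104 M of E.
Step 2:
                  M         E         A         D
  init        10.77    0.9145      0.35     5.248
  Δ         0.04376   0.04376  -0.06564  -0.04376
  eq          10.81    0.9583    0.2843     5.204
  solve Keq expr → x = -0.02188; check Q = 0.005798

Q₀ = 2.4492e+04; Q > K (proceeds reverse)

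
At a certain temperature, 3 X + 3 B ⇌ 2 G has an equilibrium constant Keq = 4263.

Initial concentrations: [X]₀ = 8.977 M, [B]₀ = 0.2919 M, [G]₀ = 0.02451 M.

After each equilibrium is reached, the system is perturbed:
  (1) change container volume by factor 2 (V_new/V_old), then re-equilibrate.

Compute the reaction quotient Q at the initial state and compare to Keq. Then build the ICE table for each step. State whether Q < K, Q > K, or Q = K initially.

Q₀ = 3.3388e-05 vs Keq = 4263 ⇒ Q<K, forward
Step 1:
                  X         B         G
  Initial     8.977    0.2919   0.02451
  Change    -0.2893   -0.2893    0.1929
  Equil       8.688  0.002567    0.2174
  solve Keq expr → x = 0.09644; check Q = 4263
Then change container volume by factor 2 (V_new/V_old).
Step 2:
                  X         B         G
  Initial     4.344  0.001283    0.1087
  Change   0.001924  0.001924 -0.001282
  Equil       4.346  0.003207    0.1074
  solve Keq expr → x = -6.4118e-04; check Q = 4263

Q₀ = 3.3388e-05; Q < K (proceeds forward)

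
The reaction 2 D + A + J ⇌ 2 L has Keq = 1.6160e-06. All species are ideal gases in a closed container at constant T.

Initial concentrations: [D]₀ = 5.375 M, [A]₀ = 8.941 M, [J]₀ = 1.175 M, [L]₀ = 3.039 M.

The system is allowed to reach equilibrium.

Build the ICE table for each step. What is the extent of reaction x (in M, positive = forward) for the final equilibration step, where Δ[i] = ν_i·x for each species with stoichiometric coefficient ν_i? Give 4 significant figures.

x = -1.491 M

Q₀ = 0.03043 vs Keq = 1.6160e-06 ⇒ Q>K, reverse
Step 1:
                  D         A         J         L
  I           5.375     8.941     1.175     3.039
  C           2.983     1.491     1.491    -2.983
  E           8.358     10.43     2.666   0.05604
  solve Keq expr → x = -1.491; check Q = 1.6160e-06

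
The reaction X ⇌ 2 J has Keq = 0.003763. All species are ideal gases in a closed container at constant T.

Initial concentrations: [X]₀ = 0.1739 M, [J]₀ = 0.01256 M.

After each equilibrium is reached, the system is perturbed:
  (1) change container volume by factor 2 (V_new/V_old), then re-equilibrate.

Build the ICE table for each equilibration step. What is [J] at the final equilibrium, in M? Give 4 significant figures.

[J]_eq = 0.0175 M

Q₀ = 9.0715e-04 vs Keq = 0.003763 ⇒ Q<K, forward
Step 1:
                  X         J
  I          0.1739   0.01256
  C       -0.006278   0.01256
  E          0.1676   0.02512
  solve Keq expr → x = 0.006278; check Q = 0.003763
Then change container volume by factor 2 (V_new/V_old).
Step 2:
                  X         J
  I         0.08381   0.01256
  C       -0.002469  0.004938
  E         0.08134    0.0175
  solve Keq expr → x = 0.002469; check Q = 0.003763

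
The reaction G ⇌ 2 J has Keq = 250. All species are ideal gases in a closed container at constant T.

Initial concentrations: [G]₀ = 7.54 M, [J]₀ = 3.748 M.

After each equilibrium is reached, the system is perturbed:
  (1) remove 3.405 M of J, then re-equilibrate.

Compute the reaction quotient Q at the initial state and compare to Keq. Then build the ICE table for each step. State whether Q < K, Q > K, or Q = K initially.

Q₀ = 1.863 vs Keq = 250 ⇒ Q<K, forward
Step 1:
                    G           J
  init           7.54       3.748
  Δ            -6.435       12.87
  eq            1.105       16.62
  solve Keq expr → x = 6.435; check Q = 250
Then remove 3.405 M of J.
Step 2:
                    G           J
  init          1.105       13.21
  Δ           -0.3339      0.6679
  eq           0.7708       13.88
  solve Keq expr → x = 0.3339; check Q = 250

Q₀ = 1.863; Q < K (proceeds forward)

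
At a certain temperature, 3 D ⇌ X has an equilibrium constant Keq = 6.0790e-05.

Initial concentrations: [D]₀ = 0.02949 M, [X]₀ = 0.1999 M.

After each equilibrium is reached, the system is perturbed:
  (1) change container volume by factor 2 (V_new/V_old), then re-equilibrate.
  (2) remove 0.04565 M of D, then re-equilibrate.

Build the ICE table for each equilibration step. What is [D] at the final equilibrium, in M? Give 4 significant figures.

[D]_eq = 0.2689 M

Q₀ = 7795 vs Keq = 6.0790e-05 ⇒ Q>K, reverse
Step 1:
                  D         X
  Initial   0.02949    0.1999
  Change     0.5997   -0.1999
  Equil      0.6291 1.5139e-05
  solve Keq expr → x = -0.1999; check Q = 6.0790e-05
Then change container volume by factor 2 (V_new/V_old).
Step 2:
                  D         X
  Initial    0.3146 7.5693e-06
  Change  1.7030e-05 -5.6766e-06
  Equil      0.3146 1.8926e-06
  solve Keq expr → x = -5.6766e-06; check Q = 6.0790e-05
Then remove 0.04565 M of D.
Step 3:
                  D         X
  Initial    0.2689 1.8926e-06
  Change  2.1303e-06 -7.1011e-07
  Equil      0.2689 1.1825e-06
  solve Keq expr → x = -7.1011e-07; check Q = 6.0790e-05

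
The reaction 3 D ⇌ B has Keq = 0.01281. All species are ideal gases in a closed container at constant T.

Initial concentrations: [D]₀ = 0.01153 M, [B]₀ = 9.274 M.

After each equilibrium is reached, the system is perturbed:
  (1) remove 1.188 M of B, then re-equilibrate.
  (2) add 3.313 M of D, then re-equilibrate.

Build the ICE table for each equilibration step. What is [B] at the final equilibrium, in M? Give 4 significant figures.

[B]_eq = 6.531 M

Q₀ = 6.0503e+06 vs Keq = 0.01281 ⇒ Q>K, reverse
Step 1:
                   D          B
  init       0.01153      9.274
  Δ            8.007     -2.669
  eq           8.019      6.605
  solve Keq expr → x = -2.669; check Q = 0.01281
Then remove 1.188 M of B.
Step 2:
                   D          B
  init         8.019      5.417
  Δ           -0.445     0.1483
  eq           7.574      5.565
  solve Keq expr → x = 0.1483; check Q = 0.01281
Then add 3.313 M of D.
Step 3:
                   D          B
  init         10.89      5.565
  Δ           -2.898      0.966
  eq           7.989      6.531
  solve Keq expr → x = 0.966; check Q = 0.01281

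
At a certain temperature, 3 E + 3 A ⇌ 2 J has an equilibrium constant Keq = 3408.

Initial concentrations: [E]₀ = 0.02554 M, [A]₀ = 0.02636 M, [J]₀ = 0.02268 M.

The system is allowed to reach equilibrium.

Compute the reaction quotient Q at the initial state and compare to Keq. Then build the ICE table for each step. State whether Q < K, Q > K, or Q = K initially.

Q₀ = 1.6857e+06; Q > K (proceeds reverse)

Q₀ = 1.6857e+06 vs Keq = 3408 ⇒ Q>K, reverse
Step 1:
                    E           A           J
  init        0.02554     0.02636     0.02268
  Δ           0.02346     0.02346    -0.01564
  eq            0.049     0.04982    0.007041
  solve Keq expr → x = -0.00782; check Q = 3408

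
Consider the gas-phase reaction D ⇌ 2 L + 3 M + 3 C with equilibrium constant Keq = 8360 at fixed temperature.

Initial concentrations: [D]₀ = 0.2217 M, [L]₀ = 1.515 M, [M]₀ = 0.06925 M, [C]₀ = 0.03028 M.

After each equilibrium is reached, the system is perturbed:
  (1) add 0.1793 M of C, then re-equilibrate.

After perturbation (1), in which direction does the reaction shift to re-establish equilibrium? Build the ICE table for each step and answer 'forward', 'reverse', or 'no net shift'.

Q₀ = 9.5452e-08 vs Keq = 8360 ⇒ Q<K, forward
Step 1:
                    D           L           M           C
  init         0.2217       1.515     0.06925     0.03028
  Δ           -0.2216      0.4433      0.6649      0.6649
  eq       6.0989e-05       1.958      0.7342      0.6952
  solve Keq expr → x = 0.2216; check Q = 8360
Then add 0.1793 M of C.
Step 2:
                    D           L           M           C
  init     6.0989e-05       1.958      0.7342      0.8745
  Δ        6.0227e-05 -1.2045e-04 -1.8068e-04 -1.8068e-04
  eq       1.2122e-04       1.958       0.734      0.8743
  solve Keq expr → x = -6.0227e-05; check Q = 8360

Direction: reverse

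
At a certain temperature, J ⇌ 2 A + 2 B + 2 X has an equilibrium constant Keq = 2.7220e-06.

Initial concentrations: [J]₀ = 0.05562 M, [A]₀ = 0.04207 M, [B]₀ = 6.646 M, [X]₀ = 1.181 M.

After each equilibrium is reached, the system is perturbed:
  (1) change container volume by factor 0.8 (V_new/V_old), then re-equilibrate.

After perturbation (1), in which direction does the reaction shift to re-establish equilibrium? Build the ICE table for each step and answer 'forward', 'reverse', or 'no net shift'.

Direction: reverse

Q₀ = 1.96 vs Keq = 2.7220e-06 ⇒ Q>K, reverse
Step 1:
                  J         A         B         X
  init      0.05562   0.04207     6.646     1.181
  Δ           0.021  -0.04201  -0.04201  -0.04201
  eq        0.07662 6.0716e-05     6.604     1.139
  solve Keq expr → x = -0.021; check Q = 2.7220e-06
Then change container volume by factor 0.8 (V_new/V_old).
Step 2:
                  J         A         B         X
  init      0.09578 7.5895e-05     8.255     1.424
  Δ       1.6223e-05 -3.2445e-05 -3.2445e-05 -3.2445e-05
  eq         0.0958 4.3450e-05     8.255     1.424
  solve Keq expr → x = -1.6223e-05; check Q = 2.7220e-06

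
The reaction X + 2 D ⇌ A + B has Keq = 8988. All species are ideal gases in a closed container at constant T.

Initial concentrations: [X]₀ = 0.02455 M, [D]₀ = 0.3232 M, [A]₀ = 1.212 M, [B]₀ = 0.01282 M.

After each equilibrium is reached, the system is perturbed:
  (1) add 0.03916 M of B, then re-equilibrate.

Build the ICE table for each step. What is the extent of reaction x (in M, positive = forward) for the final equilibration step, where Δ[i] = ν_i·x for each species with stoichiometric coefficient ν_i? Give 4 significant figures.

Q₀ = 6.059 vs Keq = 8988 ⇒ Q<K, forward
Step 1:
                    X           D           A           B
  I           0.02455      0.3232       1.212     0.01282
  C          -0.02448    -0.04896     0.02448     0.02448
  E        6.8234e-05      0.2742       1.236      0.0373
  solve Keq expr → x = 0.02448; check Q = 8988
Then add 0.03916 M of B.
Step 2:
                    X           D           A           B
  I        6.8234e-05      0.2742       1.236     0.07646
  C        7.1350e-05  1.4270e-04 -7.1350e-05 -7.1350e-05
  E        1.3958e-04      0.2744       1.236     0.07639
  solve Keq expr → x = -7.1350e-05; check Q = 8988

x = -7.1350e-05 M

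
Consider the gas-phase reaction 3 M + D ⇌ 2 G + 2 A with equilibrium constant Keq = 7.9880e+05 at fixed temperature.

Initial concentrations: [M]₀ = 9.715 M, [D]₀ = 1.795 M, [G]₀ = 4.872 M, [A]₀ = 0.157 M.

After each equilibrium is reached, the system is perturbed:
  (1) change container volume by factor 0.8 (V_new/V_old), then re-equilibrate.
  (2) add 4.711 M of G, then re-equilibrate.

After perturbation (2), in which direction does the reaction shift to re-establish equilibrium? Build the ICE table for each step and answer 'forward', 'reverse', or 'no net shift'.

Q₀ = 3.5548e-04 vs Keq = 7.9880e+05 ⇒ Q<K, forward
Step 1:
                   M          D          G          A
  Initial      9.715      1.795      4.872      0.157
  Change      -5.385     -1.795       3.59       3.59
  Equil         4.33 1.5502e-05      8.462      3.747
  solve Keq expr → x = 1.795; check Q = 7.9880e+05
Then change container volume by factor 0.8 (V_new/V_old).
Step 2:
                   M          D          G          A
  Initial      5.413 1.9377e-05      10.58      4.684
  Change           0          0          0          0
  Equil        5.413 1.9377e-05      10.58      4.684
  solve Keq expr → x = 0; check Q = 7.9880e+05
Then add 4.711 M of G.
Step 3:
                   M          D          G          A
  Initial      5.413 1.9377e-05      15.29      4.684
  Change  6.3306e-05 2.1102e-05 -4.2204e-05 -4.2204e-05
  Equil        5.413 4.0480e-05      15.29      4.684
  solve Keq expr → x = -2.1102e-05; check Q = 7.9880e+05

Direction: reverse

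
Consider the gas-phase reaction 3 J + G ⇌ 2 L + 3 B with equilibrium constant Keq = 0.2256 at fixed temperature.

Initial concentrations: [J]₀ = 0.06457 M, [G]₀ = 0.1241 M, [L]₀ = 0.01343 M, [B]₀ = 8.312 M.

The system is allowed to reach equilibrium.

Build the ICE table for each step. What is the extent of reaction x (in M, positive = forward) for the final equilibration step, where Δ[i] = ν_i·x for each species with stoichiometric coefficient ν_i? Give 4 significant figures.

x = -0.006627 M

Q₀ = 3100 vs Keq = 0.2256 ⇒ Q>K, reverse
Step 1:
                   J          G          L          B
  Initial    0.06457     0.1241    0.01343      8.312
  Change     0.01988   0.006627   -0.01325   -0.01988
  Equil      0.08445     0.1307 1.7650e-04      8.292
  solve Keq expr → x = -0.006627; check Q = 0.2256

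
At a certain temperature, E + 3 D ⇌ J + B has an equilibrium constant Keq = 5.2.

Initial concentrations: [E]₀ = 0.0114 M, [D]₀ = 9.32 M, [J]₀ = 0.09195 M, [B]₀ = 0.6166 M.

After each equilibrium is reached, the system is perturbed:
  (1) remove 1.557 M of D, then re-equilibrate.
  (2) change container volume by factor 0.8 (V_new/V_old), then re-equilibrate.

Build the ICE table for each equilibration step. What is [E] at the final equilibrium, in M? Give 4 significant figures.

[E]_eq = 2.1624e-05 M

Q₀ = 0.006143 vs Keq = 5.2 ⇒ Q<K, forward
Step 1:
                   E          D          J          B
  Initial     0.0114       9.32    0.09195     0.6166
  Change    -0.01138   -0.03415    0.01138    0.01138
  Equil   1.5586e-05      9.286     0.1033      0.628
  solve Keq expr → x = 0.01138; check Q = 5.2
Then remove 1.557 M of D.
Step 2:
                   E          D          J          B
  Initial 1.5586e-05      7.729     0.1033      0.628
  Change  1.1440e-05 3.4321e-05 -1.1440e-05 -1.1440e-05
  Equil   2.7026e-05      7.729     0.1033      0.628
  solve Keq expr → x = -1.1440e-05; check Q = 5.2
Then change container volume by factor 0.8 (V_new/V_old).
Step 3:
                   E          D          J          B
  Initial 3.3783e-05      9.661     0.1292      0.785
  Change  -1.2159e-05 -3.6477e-05 1.2159e-05 1.2159e-05
  Equil   2.1624e-05      9.661     0.1292      0.785
  solve Keq expr → x = 1.2159e-05; check Q = 5.2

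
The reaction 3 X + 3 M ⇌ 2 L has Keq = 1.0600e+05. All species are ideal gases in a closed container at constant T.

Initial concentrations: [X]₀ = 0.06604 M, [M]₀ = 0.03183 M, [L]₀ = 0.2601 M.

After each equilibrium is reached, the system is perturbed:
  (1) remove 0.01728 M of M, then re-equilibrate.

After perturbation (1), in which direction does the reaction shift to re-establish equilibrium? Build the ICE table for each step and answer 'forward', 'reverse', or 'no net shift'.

Q₀ = 7.2837e+06 vs Keq = 1.0600e+05 ⇒ Q>K, reverse
Step 1:
                  X         M         L
  I         0.06604   0.03183    0.2601
  C         0.04202   0.04202  -0.02801
  E          0.1081   0.07385    0.2321
  solve Keq expr → x = -0.01401; check Q = 1.0600e+05
Then remove 0.01728 M of M.
Step 2:
                  X         M         L
  I          0.1081   0.05657    0.2321
  C        0.009837  0.009837 -0.006558
  E          0.1179   0.06641    0.2255
  solve Keq expr → x = -0.003279; check Q = 1.0600e+05

Direction: reverse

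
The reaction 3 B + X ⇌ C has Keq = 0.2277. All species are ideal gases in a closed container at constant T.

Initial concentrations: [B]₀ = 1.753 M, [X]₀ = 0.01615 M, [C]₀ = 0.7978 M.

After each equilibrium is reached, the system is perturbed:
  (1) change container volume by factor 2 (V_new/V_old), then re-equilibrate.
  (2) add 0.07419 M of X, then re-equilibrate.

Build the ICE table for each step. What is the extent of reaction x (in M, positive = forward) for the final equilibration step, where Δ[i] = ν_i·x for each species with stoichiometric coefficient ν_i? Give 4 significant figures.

Q₀ = 9.17 vs Keq = 0.2277 ⇒ Q>K, reverse
Step 1:
                   B          X          C
  Initial      1.753    0.01615     0.7978
  Change      0.5794     0.1931    -0.1931
  Equil        2.332     0.2093     0.6047
  solve Keq expr → x = -0.1931; check Q = 0.2277
Then change container volume by factor 2 (V_new/V_old).
Step 2:
                   B          X          C
  Initial      1.166     0.1046     0.3023
  Change      0.3605     0.1202    -0.1202
  Equil        1.527     0.2248     0.1822
  solve Keq expr → x = -0.1202; check Q = 0.2277
Then add 0.07419 M of X.
Step 3:
                   B          X          C
  Initial      1.527      0.299     0.1822
  Change    -0.05826   -0.01942    0.01942
  Equil        1.468     0.2796     0.2016
  solve Keq expr → x = 0.01942; check Q = 0.2277

x = 0.01942 M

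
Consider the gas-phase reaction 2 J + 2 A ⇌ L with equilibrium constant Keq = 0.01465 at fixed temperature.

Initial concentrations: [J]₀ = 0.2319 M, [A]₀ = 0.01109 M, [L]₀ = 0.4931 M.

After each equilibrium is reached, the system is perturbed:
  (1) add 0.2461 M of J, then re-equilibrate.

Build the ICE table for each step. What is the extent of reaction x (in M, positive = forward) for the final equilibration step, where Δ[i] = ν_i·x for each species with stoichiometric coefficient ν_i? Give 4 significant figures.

x = 0.007288 M

Q₀ = 7.4554e+04 vs Keq = 0.01465 ⇒ Q>K, reverse
Step 1:
                    J           A           L
  Initial      0.2319     0.01109      0.4931
  Change       0.9486      0.9486     -0.4743
  Equil          1.18      0.9597      0.0188
  solve Keq expr → x = -0.4743; check Q = 0.01465
Then add 0.2461 M of J.
Step 2:
                    J           A           L
  Initial       1.427      0.9597      0.0188
  Change     -0.01458    -0.01458    0.007288
  Equil         1.412      0.9451     0.02609
  solve Keq expr → x = 0.007288; check Q = 0.01465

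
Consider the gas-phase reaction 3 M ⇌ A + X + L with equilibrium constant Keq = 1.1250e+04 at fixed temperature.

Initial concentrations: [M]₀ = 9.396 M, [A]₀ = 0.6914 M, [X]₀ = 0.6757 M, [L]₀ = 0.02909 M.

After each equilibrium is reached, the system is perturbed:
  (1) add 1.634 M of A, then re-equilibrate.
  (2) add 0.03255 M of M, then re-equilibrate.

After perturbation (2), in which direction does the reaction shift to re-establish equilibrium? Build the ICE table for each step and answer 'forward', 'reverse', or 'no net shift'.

Direction: forward

Q₀ = 1.6383e-05 vs Keq = 1.1250e+04 ⇒ Q<K, forward
Step 1:
                    M           A           X           L
  init          9.396      0.6914      0.6757     0.02909
  Δ            -9.238       3.079       3.079       3.079
  eq           0.1576       3.771       3.755       3.109
  solve Keq expr → x = 3.079; check Q = 1.1250e+04
Then add 1.634 M of A.
Step 2:
                    M           A           X           L
  init         0.1576       5.405       3.755       3.109
  Δ           0.01979   -0.006596   -0.006596   -0.006596
  eq           0.1774       5.398       3.749       3.102
  solve Keq expr → x = -0.006596; check Q = 1.1250e+04
Then add 0.03255 M of M.
Step 3:
                    M           A           X           L
  init         0.2099       5.398       3.749       3.102
  Δ          -0.03206     0.01069     0.01069     0.01069
  eq           0.1779       5.409       3.759       3.113
  solve Keq expr → x = 0.01069; check Q = 1.1250e+04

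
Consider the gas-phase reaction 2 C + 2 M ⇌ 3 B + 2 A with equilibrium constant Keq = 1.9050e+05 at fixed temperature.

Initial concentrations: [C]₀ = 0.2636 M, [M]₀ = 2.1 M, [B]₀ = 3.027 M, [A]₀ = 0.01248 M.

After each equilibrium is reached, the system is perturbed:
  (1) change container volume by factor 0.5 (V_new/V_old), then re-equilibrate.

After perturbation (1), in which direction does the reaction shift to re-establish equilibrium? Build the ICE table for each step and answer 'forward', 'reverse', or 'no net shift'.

Q₀ = 0.0141 vs Keq = 1.9050e+05 ⇒ Q<K, forward
Step 1:
                    C           M           B           A
  Initial      0.2636         2.1       3.027     0.01248
  Change      -0.2614     -0.2614      0.3922      0.2614
  Equil      0.002158       1.839       3.419      0.2739
  solve Keq expr → x = 0.1307; check Q = 1.9050e+05
Then change container volume by factor 0.5 (V_new/V_old).
Step 2:
                    C           M           B           A
  Initial    0.004316       3.677       6.838      0.5478
  Change     0.001762    0.001762   -0.002643   -0.001762
  Equil      0.006078       3.679       6.836      0.5461
  solve Keq expr → x = -8.8090e-04; check Q = 1.9050e+05

Direction: reverse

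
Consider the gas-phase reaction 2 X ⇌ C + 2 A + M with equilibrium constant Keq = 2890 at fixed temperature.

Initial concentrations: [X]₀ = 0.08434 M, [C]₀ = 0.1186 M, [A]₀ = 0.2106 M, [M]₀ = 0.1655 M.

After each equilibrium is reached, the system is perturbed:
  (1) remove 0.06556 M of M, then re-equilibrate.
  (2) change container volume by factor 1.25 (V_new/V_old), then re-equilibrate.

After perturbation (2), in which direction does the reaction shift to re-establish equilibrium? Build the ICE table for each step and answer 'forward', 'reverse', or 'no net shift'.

Q₀ = 0.1224 vs Keq = 2890 ⇒ Q<K, forward
Step 1:
                  X         C         A         M
  init      0.08434    0.1186    0.2106    0.1655
  Δ        -0.08334   0.04167   0.08334   0.04167
  eq      9.9634e-04    0.1603    0.2939    0.2072
  solve Keq expr → x = 0.04167; check Q = 2890
Then remove 0.06556 M of M.
Step 2:
                  X         C         A         M
  init    9.9634e-04    0.1603    0.2939    0.1416
  Δ       -1.7165e-04 8.5823e-05 1.7165e-04 8.5823e-05
  eq      8.2470e-04    0.1604    0.2941    0.1417
  solve Keq expr → x = 8.5823e-05; check Q = 2890
Then change container volume by factor 1.25 (V_new/V_old).
Step 3:
                  X         C         A         M
  init    6.5976e-04    0.1283    0.2353    0.1134
  Δ       -1.3137e-04 6.5684e-05 1.3137e-04 6.5684e-05
  eq      5.2839e-04    0.1284    0.2354    0.1134
  solve Keq expr → x = 6.5684e-05; check Q = 2890

Direction: forward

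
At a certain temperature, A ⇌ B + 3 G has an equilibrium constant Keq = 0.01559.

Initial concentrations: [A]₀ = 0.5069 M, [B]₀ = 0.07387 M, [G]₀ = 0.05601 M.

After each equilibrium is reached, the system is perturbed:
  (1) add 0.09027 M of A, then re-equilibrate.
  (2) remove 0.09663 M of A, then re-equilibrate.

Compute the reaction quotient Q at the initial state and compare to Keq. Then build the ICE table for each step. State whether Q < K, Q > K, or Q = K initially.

Q₀ = 2.5606e-05 vs Keq = 0.01559 ⇒ Q<K, forward
Step 1:
                  A         B         G
  Initial    0.5069   0.07387   0.05601
  Change    -0.0938    0.0938    0.2814
  Equil      0.4131    0.1677    0.3374
  solve Keq expr → x = 0.0938; check Q = 0.01559
Then add 0.09027 M of A.
Step 2:
                  A         B         G
  Initial    0.5034    0.1677    0.3374
  Change  -0.005836  0.005836   0.01751
  Equil      0.4975    0.1735    0.3549
  solve Keq expr → x = 0.005836; check Q = 0.01559
Then remove 0.09663 M of A.
Step 3:
                  A         B         G
  Initial    0.4009    0.1735    0.3549
  Change   0.006277 -0.006277  -0.01883
  Equil      0.4072    0.1672    0.3361
  solve Keq expr → x = -0.006277; check Q = 0.01559

Q₀ = 2.5606e-05; Q < K (proceeds forward)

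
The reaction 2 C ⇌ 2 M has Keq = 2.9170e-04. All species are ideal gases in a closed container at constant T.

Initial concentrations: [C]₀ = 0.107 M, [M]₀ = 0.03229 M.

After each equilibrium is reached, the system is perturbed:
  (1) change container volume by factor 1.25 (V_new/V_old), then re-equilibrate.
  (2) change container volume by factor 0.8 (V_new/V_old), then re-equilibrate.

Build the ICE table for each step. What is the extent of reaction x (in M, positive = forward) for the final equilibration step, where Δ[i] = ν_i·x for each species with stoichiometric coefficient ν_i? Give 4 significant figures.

x = 0 M

Q₀ = 0.09107 vs Keq = 2.9170e-04 ⇒ Q>K, reverse
Step 1:
                  C         M
  init        0.107   0.03229
  Δ         0.02995  -0.02995
  eq          0.137  0.002339
  solve Keq expr → x = -0.01498; check Q = 2.9170e-04
Then change container volume by factor 1.25 (V_new/V_old).
Step 2:
                  C         M
  init       0.1096  0.001871
  Δ               0         0
  eq         0.1096  0.001871
  solve Keq expr → x = 0; check Q = 2.9170e-04
Then change container volume by factor 0.8 (V_new/V_old).
Step 3:
                  C         M
  init        0.137  0.002339
  Δ               0         0
  eq          0.137  0.002339
  solve Keq expr → x = 0; check Q = 2.9170e-04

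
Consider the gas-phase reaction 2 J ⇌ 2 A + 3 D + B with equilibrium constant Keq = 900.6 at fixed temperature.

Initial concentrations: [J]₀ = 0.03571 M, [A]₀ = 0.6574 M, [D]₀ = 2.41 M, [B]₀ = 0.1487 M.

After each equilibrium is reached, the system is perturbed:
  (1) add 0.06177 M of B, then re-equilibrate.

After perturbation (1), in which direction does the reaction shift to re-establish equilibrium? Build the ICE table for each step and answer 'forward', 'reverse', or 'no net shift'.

Direction: reverse

Q₀ = 705.4 vs Keq = 900.6 ⇒ Q<K, forward
Step 1:
                    J           A           D           B
  I           0.03571      0.6574        2.41      0.1487
  C          -0.00363     0.00363    0.005444    0.001815
  E           0.03208       0.661       2.415      0.1505
  solve Keq expr → x = 0.001815; check Q = 900.6
Then add 0.06177 M of B.
Step 2:
                    J           A           D           B
  I           0.03208       0.661       2.415      0.2123
  C          0.005292   -0.005292   -0.007938   -0.002646
  E           0.03737      0.6557       2.408      0.2096
  solve Keq expr → x = -0.002646; check Q = 900.6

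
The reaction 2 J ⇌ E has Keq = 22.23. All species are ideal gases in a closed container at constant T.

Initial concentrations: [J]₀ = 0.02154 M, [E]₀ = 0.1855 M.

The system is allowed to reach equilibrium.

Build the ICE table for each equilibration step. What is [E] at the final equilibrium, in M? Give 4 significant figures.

Q₀ = 399.8 vs Keq = 22.23 ⇒ Q>K, reverse
Step 1:
                    J           E
  Initial     0.02154      0.1855
  Change      0.06185    -0.03092
  Equil       0.08339      0.1546
  solve Keq expr → x = -0.03092; check Q = 22.23

[E]_eq = 0.1546 M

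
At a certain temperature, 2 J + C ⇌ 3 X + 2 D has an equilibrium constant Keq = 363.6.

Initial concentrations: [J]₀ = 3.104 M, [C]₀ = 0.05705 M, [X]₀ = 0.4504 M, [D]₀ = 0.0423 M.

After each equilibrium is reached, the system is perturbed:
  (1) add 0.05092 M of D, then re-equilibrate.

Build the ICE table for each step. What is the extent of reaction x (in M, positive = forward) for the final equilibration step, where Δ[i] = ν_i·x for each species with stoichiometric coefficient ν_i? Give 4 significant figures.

x = -1.3680e-06 M

Q₀ = 2.9742e-04 vs Keq = 363.6 ⇒ Q<K, forward
Step 1:
                    J           C           X           D
  Initial       3.104     0.05705      0.4504      0.0423
  Change      -0.1141    -0.05705      0.1711      0.1141
  Equil          2.99  1.8069e-06      0.6215      0.1564
  solve Keq expr → x = 0.05705; check Q = 363.6
Then add 0.05092 M of D.
Step 2:
                    J           C           X           D
  Initial        2.99  1.8069e-06      0.6215      0.2073
  Change   2.7359e-06  1.3680e-06 -4.1039e-06 -2.7359e-06
  Equil          2.99  3.1749e-06      0.6215      0.2073
  solve Keq expr → x = -1.3680e-06; check Q = 363.6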